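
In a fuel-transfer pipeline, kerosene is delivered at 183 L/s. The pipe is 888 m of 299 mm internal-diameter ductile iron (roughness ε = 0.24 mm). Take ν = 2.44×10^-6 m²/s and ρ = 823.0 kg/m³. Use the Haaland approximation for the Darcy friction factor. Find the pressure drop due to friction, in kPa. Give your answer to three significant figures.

V = 4Q/(πD²) = 4·0.183/(π·0.299²) = 2.606 m/s
Re = VD/ν = 2.606·0.299/2.44×10^-6 = 3.19×10^5 → turbulent
ε/D = 0.24/299 = 8.03×10^-4
Haaland: f = 0.01959
h_f = f(L/D)V²/(2g) = 0.01959·(888/0.299)·2.606²/(2·9.81) = 20.14 m
Δp = ρg·h_f = 823.0·9.81·20.14 = 162.6 kPa

Δp ≈ 163 kPa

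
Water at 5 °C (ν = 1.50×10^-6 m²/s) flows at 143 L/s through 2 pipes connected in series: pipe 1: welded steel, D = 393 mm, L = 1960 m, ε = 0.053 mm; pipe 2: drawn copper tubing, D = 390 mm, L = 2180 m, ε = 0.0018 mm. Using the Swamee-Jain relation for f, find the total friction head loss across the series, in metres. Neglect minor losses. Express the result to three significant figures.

Pipe 1: V = 1.179 m/s, Re = 3.09×10^5, ε/D = 1.35×10^-4, f = 0.01570, h_1 = f(L/D)V²/2g = 5.546 m
Pipe 2: V = 1.197 m/s, Re = 3.11×10^5, ε/D = 4.62×10^-6, f = 0.01433, h_2 = f(L/D)V²/2g = 5.851 m
Series → Q common, losses add: H = Σh = 11.40 m

H ≈ 11.4 m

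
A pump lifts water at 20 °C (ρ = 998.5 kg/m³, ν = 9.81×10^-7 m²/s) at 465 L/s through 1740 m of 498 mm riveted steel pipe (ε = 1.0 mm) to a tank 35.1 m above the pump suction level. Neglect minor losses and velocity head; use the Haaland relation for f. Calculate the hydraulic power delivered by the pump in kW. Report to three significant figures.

P_hyd ≈ 269 kW

V = 4Q/(πD²) = 2.387 m/s; Re = 1.21×10^6; ε/D = 0.00201; f = 0.02363
h_f = f(L/D)V²/2g = 23.98 m
Total head H = z + h_f = 35.1 + 23.98 = 59.08 m
P_hyd = ρgQH = 998.5·9.81·0.465·59.08 = 269.1 kW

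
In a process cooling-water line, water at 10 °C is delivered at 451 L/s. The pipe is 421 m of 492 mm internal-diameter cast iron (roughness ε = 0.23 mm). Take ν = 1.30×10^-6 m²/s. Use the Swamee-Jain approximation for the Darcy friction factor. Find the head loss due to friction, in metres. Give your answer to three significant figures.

h_f ≈ 4.21 m

V = 4Q/(πD²) = 4·0.451/(π·0.492²) = 2.372 m/s
Re = VD/ν = 2.372·0.492/1.30×10^-6 = 8.98×10^5 → turbulent
ε/D = 0.23/492 = 4.67×10^-4
Swamee-Jain: f = 0.01714
h_f = f(L/D)V²/(2g) = 0.01714·(421/0.492)·2.372²/(2·9.81) = 4.206 m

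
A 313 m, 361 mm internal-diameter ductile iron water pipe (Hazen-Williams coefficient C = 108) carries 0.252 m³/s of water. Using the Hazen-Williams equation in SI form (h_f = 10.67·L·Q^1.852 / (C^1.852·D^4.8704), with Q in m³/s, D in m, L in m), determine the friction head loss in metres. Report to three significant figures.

h_f = 10.67·313·0.252^1.852 / (108^1.852·0.361^4.8704) = 6.373 m

h_f ≈ 6.37 m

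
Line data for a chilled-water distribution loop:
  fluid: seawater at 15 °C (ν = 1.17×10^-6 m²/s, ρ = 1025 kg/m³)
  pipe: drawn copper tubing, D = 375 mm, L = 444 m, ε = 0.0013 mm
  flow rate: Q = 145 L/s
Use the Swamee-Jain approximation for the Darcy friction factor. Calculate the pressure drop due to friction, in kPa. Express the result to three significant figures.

V = 4Q/(πD²) = 4·0.145/(π·0.375²) = 1.313 m/s
Re = VD/ν = 1.313·0.375/1.17×10^-6 = 4.21×10^5 → turbulent
ε/D = 0.0013/375 = 3.47×10^-6
Swamee-Jain: f = 0.01355
h_f = f(L/D)V²/(2g) = 0.01355·(444/0.375)·1.313²/(2·9.81) = 1.410 m
Δp = ρg·h_f = 1025·9.81·1.410 = 14.18 kPa

Δp ≈ 14.2 kPa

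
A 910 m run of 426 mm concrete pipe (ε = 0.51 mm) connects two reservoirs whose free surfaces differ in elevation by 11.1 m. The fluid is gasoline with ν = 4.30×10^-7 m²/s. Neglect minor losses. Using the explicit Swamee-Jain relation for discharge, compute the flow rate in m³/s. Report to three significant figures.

Q ≈ 0.317 m³/s

Swamee-Jain (Type II): Q = -0.965·√(gD⁵h_f/L)·ln[ε/(3.7D) + √(3.17ν²L/(gD³h_f))]
√(gD⁵h_f/L) = √(9.81·0.426⁵·11.1/910) = 0.04097
ε/(3.7D) = 3.24×10^-4; √(3.17ν²L/(gD³h_f)) = 7.96×10^-6
Q = -0.965·0.04097·ln(3.315×10^-4) = 0.3168 m³/s
Check: V = 2.22 m/s, Re = 2.20×10^6, f = 0.02070, h_f = 11.1 m ≈ 11.1 m ✓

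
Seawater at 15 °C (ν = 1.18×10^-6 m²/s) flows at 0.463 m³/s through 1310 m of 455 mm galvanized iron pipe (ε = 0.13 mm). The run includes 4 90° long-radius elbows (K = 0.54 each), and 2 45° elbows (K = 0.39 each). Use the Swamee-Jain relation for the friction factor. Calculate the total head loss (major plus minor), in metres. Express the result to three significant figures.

H_L ≈ 19.7 m

V = 4Q/(πD²) = 2.848 m/s; V²/2g = 0.4133 m
Re = 1.10×10^6, ε/D = 2.86×10^-4 → f = 0.01556 (Swamee-Jain)
Major: h_f = f(L/D)·V²/2g = 0.01556·2879·0.4133 = 18.52 m
Minor: ΣK = 2.94; h_m = ΣK·V²/2g = 1.215 m
Total H_L = 18.52 + 1.215 = 19.73 m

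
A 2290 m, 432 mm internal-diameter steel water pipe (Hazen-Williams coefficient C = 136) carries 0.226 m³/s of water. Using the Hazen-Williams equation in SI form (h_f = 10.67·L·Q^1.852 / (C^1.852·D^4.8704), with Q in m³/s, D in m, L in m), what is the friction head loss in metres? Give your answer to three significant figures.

h_f = 10.67·2290·0.226^1.852 / (136^1.852·0.432^4.8704) = 10.37 m

h_f ≈ 10.4 m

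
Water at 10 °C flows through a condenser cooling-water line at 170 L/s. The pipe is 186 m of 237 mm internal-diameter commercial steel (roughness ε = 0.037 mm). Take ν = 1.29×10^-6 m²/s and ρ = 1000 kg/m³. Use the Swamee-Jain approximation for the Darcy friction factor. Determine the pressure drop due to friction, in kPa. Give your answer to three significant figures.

V = 4Q/(πD²) = 4·0.170/(π·0.237²) = 3.854 m/s
Re = VD/ν = 3.854·0.237/1.29×10^-6 = 7.08×10^5 → turbulent
ε/D = 0.037/237 = 1.56×10^-4
Swamee-Jain: f = 0.01463
h_f = f(L/D)V²/(2g) = 0.01463·(186/0.237)·3.854²/(2·9.81) = 8.687 m
Δp = ρg·h_f = 1000·9.81·8.687 = 85.22 kPa

Δp ≈ 85.2 kPa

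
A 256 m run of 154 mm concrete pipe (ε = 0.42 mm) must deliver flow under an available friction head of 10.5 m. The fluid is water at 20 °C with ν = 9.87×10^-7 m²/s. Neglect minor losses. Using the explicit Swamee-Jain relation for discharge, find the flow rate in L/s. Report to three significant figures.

Swamee-Jain (Type II): Q = -0.965·√(gD⁵h_f/L)·ln[ε/(3.7D) + √(3.17ν²L/(gD³h_f))]
√(gD⁵h_f/L) = √(9.81·0.154⁵·10.5/256) = 0.005904
ε/(3.7D) = 7.37×10^-4; √(3.17ν²L/(gD³h_f)) = 4.58×10^-5
Q = -0.965·0.005904·ln(7.829×10^-4) = 0.04075 m³/s
Check: V = 2.19 m/s, Re = 3.41×10^5, f = 0.02604, h_f = 10.6 m ≈ 10.5 m ✓

Q ≈ 40.7 L/s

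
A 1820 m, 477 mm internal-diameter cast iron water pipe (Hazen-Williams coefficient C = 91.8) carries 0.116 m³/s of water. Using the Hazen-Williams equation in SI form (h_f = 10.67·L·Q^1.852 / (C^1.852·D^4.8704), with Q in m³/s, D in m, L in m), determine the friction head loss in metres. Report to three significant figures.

h_f ≈ 3.06 m

h_f = 10.67·1820·0.116^1.852 / (91.8^1.852·0.477^4.8704) = 3.063 m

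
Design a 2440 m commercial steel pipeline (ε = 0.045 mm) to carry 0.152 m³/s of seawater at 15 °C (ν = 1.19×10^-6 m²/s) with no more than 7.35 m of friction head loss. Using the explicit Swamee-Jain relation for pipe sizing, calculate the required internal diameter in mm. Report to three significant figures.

Swamee-Jain (Type III): D = 0.66·[ε^1.25·(LQ²/(gh_f))^4.75 + ν·Q^9.4·(L/(gh_f))^5.2]^0.04
LQ²/(gh_f) = 0.7818; L/(gh_f) = 33.84
Term 1 = ε^1.25·(…)^4.75 = 1.15×10^-6; Term 2 = ν·Q^9.4·(…)^5.2 = 2.18×10^-6
D = 0.66·(1.15×10^-6 + 2.18×10^-6)^0.04 = 0.3985 m = 398 mm
Check: V = 1.22 m/s, Re = 4.08×10^5, f = 0.01496, h_f = 6.94 m ≈ 7.35 m ✓

D ≈ 398 mm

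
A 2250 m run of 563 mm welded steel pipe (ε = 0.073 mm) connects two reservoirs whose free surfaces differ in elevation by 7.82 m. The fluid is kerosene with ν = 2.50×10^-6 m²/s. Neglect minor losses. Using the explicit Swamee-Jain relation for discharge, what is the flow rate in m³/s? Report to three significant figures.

Q ≈ 0.394 m³/s

Swamee-Jain (Type II): Q = -0.965·√(gD⁵h_f/L)·ln[ε/(3.7D) + √(3.17ν²L/(gD³h_f))]
√(gD⁵h_f/L) = √(9.81·0.563⁵·7.82/2250) = 0.04392
ε/(3.7D) = 3.50×10^-5; √(3.17ν²L/(gD³h_f)) = 5.71×10^-5
Q = -0.965·0.04392·ln(9.211×10^-5) = 0.3938 m³/s
Check: V = 1.58 m/s, Re = 3.56×10^5, f = 0.01538, h_f = 7.84 m ≈ 7.82 m ✓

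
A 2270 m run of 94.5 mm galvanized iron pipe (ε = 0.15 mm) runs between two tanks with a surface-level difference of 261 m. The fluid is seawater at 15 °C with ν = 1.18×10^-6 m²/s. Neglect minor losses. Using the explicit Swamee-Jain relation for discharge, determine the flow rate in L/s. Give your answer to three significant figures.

Q ≈ 21.4 L/s

Swamee-Jain (Type II): Q = -0.965·√(gD⁵h_f/L)·ln[ε/(3.7D) + √(3.17ν²L/(gD³h_f))]
√(gD⁵h_f/L) = √(9.81·0.0945⁵·261/2270) = 0.002916
ε/(3.7D) = 4.29×10^-4; √(3.17ν²L/(gD³h_f)) = 6.81×10^-5
Q = -0.965·0.002916·ln(4.971×10^-4) = 0.02140 m³/s
Check: V = 3.05 m/s, Re = 2.44×10^5, f = 0.02307, h_f = 263 m ≈ 261 m ✓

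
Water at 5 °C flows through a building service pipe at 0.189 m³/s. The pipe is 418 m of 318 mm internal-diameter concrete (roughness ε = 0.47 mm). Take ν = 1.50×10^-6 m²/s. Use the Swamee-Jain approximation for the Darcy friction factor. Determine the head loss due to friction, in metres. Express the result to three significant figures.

h_f ≈ 8.43 m

V = 4Q/(πD²) = 4·0.189/(π·0.318²) = 2.380 m/s
Re = VD/ν = 2.380·0.318/1.50×10^-6 = 5.04×10^5 → turbulent
ε/D = 0.47/318 = 0.00148
Swamee-Jain: f = 0.02221
h_f = f(L/D)V²/(2g) = 0.02221·(418/0.318)·2.380²/(2·9.81) = 8.427 m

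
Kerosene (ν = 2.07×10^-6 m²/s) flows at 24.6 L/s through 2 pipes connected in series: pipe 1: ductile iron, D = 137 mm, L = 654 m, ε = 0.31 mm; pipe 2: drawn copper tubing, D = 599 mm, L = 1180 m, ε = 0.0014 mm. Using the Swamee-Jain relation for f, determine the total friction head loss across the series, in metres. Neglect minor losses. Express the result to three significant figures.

H ≈ 17.5 m

Pipe 1: V = 1.669 m/s, Re = 1.10×10^5, ε/D = 0.00226, f = 0.02586, h_1 = f(L/D)V²/2g = 17.52 m
Pipe 2: V = 0.08730 m/s, Re = 2.53×10^4, ε/D = 2.34×10^-6, f = 0.02437, h_2 = f(L/D)V²/2g = 0.01865 m
Series → Q common, losses add: H = Σh = 17.54 m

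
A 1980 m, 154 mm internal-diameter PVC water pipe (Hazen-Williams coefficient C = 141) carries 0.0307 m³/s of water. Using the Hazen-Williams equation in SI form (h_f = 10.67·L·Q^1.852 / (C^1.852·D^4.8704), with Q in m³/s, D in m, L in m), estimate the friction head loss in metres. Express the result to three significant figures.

h_f = 10.67·1980·0.0307^1.852 / (141^1.852·0.154^4.8704) = 31.60 m

h_f ≈ 31.6 m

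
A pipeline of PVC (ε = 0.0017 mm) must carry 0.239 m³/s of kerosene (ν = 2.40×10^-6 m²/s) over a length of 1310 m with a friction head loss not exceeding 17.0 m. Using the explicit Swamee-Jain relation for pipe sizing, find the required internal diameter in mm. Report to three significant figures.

D ≈ 353 mm

Swamee-Jain (Type III): D = 0.66·[ε^1.25·(LQ²/(gh_f))^4.75 + ν·Q^9.4·(L/(gh_f))^5.2]^0.04
LQ²/(gh_f) = 0.4487; L/(gh_f) = 7.855
Term 1 = ε^1.25·(…)^4.75 = 1.36×10^-9; Term 2 = ν·Q^9.4·(…)^5.2 = 1.56×10^-7
D = 0.66·(1.36×10^-9 + 1.56×10^-7)^0.04 = 0.3527 m = 353 mm
Check: V = 2.45 m/s, Re = 3.60×10^5, f = 0.01396, h_f = 15.8 m ≈ 17.0 m ✓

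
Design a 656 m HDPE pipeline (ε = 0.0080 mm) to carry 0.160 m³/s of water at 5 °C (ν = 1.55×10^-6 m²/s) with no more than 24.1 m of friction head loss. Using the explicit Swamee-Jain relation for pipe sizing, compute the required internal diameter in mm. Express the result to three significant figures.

Swamee-Jain (Type III): D = 0.66·[ε^1.25·(LQ²/(gh_f))^4.75 + ν·Q^9.4·(L/(gh_f))^5.2]^0.04
LQ²/(gh_f) = 0.07103; L/(gh_f) = 2.775
Term 1 = ε^1.25·(…)^4.75 = 1.49×10^-12; Term 2 = ν·Q^9.4·(…)^5.2 = 1.03×10^-11
D = 0.66·(1.49×10^-12 + 1.03×10^-11)^0.04 = 0.2412 m = 241 mm
Check: V = 3.50 m/s, Re = 5.45×10^5, f = 0.01343, h_f = 22.8 m ≈ 24.1 m ✓

D ≈ 241 mm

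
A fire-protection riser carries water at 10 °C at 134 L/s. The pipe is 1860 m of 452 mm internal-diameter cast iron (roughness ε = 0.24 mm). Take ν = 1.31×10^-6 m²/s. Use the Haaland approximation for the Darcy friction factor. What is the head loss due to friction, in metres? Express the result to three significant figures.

V = 4Q/(πD²) = 4·0.134/(π·0.452²) = 0.8351 m/s
Re = VD/ν = 0.8351·0.452/1.31×10^-6 = 2.88×10^5 → turbulent
ε/D = 0.24/452 = 5.31×10^-4
Haaland: f = 0.01830
h_f = f(L/D)V²/(2g) = 0.01830·(1860/0.452)·0.8351²/(2·9.81) = 2.676 m

h_f ≈ 2.68 m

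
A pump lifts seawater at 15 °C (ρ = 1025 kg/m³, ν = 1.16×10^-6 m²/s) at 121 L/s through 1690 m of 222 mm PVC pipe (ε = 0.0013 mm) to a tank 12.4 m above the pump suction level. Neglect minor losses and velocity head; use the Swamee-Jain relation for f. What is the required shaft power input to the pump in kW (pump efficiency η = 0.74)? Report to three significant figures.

V = 4Q/(πD²) = 3.126 m/s; Re = 5.98×10^5; ε/D = 5.86×10^-6; f = 0.01279
h_f = f(L/D)V²/2g = 48.48 m
Total head H = z + h_f = 12.4 + 48.48 = 60.88 m
P_hyd = ρgQH = 1025·9.81·0.121·60.88 = 74.07 kW
P_shaft = P_hyd/η = 74.07/0.74 = 100.1 kW

P_shaft ≈ 100 kW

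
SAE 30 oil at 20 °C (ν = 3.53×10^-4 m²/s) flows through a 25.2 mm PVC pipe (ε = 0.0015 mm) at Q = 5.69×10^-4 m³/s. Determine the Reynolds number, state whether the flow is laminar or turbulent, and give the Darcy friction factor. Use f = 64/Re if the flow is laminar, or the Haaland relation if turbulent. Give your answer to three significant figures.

V = 4Q/(πD²) = 1.141 m/s
Re = VD/ν = 1.141·0.0252/3.53×10^-4 = 81.4
Re < 2300 → laminar → f = 64/Re = 0.7858

Re ≈ 81.4; laminar; f = 64/Re ≈ 0.786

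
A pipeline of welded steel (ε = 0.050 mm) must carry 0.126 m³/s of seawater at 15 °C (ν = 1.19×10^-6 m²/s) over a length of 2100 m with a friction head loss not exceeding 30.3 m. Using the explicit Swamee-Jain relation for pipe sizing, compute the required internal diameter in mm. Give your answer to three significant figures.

Swamee-Jain (Type III): D = 0.66·[ε^1.25·(LQ²/(gh_f))^4.75 + ν·Q^9.4·(L/(gh_f))^5.2]^0.04
LQ²/(gh_f) = 0.1122; L/(gh_f) = 7.065
Term 1 = ε^1.25·(…)^4.75 = 1.29×10^-10; Term 2 = ν·Q^9.4·(…)^5.2 = 1.08×10^-10
D = 0.66·(1.29×10^-10 + 1.08×10^-10)^0.04 = 0.2720 m = 272 mm
Check: V = 2.17 m/s, Re = 4.96×10^5, f = 0.01537, h_f = 28.4 m ≈ 30.3 m ✓

D ≈ 272 mm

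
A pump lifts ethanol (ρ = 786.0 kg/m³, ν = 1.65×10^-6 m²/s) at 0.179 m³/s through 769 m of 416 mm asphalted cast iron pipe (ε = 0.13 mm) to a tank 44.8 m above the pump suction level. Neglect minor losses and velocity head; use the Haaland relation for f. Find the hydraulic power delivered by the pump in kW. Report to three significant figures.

P_hyd ≈ 65.6 kW

V = 4Q/(πD²) = 1.317 m/s; Re = 3.32×10^5; ε/D = 3.13×10^-4; f = 0.01674
h_f = f(L/D)V²/2g = 2.736 m
Total head H = z + h_f = 44.8 + 2.736 = 47.54 m
P_hyd = ρgQH = 786.0·9.81·0.179·47.54 = 65.61 kW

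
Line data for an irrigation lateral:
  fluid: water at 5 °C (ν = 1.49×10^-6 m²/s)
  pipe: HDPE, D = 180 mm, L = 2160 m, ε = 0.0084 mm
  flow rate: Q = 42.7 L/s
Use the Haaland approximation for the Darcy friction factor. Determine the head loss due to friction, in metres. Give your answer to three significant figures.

h_f ≈ 27.2 m

V = 4Q/(πD²) = 4·0.0427/(π·0.180²) = 1.678 m/s
Re = VD/ν = 1.678·0.180/1.49×10^-6 = 2.03×10^5 → turbulent
ε/D = 0.0084/180 = 4.67×10^-5
Haaland: f = 0.01577
h_f = f(L/D)V²/(2g) = 0.01577·(2160/0.180)·1.678²/(2·9.81) = 27.16 m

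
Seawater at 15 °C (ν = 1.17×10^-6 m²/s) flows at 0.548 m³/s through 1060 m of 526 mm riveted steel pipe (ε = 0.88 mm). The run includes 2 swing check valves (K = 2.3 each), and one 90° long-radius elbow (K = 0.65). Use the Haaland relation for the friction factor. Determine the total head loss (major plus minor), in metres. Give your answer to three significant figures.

V = 4Q/(πD²) = 2.522 m/s; V²/2g = 0.3241 m
Re = 1.13×10^6, ε/D = 0.00167 → f = 0.02255 (Haaland)
Major: h_f = f(L/D)·V²/2g = 0.02255·2015·0.3241 = 14.73 m
Minor: ΣK = 5.25; h_m = ΣK·V²/2g = 1.702 m
Total H_L = 14.73 + 1.702 = 16.44 m

H_L ≈ 16.4 m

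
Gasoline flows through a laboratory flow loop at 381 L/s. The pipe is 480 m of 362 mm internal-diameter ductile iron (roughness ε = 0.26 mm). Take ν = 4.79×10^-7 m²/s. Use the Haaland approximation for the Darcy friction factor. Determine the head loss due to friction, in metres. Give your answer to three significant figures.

V = 4Q/(πD²) = 4·0.381/(π·0.362²) = 3.702 m/s
Re = VD/ν = 3.702·0.362/4.79×10^-7 = 2.80×10^6 → turbulent
ε/D = 0.26/362 = 7.18×10^-4
Haaland: f = 0.01830
h_f = f(L/D)V²/(2g) = 0.01830·(480/0.362)·3.702²/(2·9.81) = 16.95 m

h_f ≈ 17.0 m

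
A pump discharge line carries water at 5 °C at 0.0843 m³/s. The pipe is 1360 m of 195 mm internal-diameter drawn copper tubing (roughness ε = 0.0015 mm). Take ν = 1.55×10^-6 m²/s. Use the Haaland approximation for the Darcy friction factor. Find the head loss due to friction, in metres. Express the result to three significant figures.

V = 4Q/(πD²) = 4·0.0843/(π·0.195²) = 2.823 m/s
Re = VD/ν = 2.823·0.195/1.55×10^-6 = 3.55×10^5 → turbulent
ε/D = 0.0015/195 = 7.69×10^-6
Haaland: f = 0.01397
h_f = f(L/D)V²/(2g) = 0.01397·(1360/0.195)·2.823²/(2·9.81) = 39.56 m

h_f ≈ 39.6 m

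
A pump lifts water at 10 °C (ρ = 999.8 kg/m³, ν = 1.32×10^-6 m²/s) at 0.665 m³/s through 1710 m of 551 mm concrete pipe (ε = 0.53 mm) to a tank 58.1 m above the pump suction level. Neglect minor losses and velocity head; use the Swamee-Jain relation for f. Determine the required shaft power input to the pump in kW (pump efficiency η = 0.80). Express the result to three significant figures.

V = 4Q/(πD²) = 2.789 m/s; Re = 1.16×10^6; ε/D = 9.62×10^-4; f = 0.01980
h_f = f(L/D)V²/2g = 24.36 m
Total head H = z + h_f = 58.1 + 24.36 = 82.46 m
P_hyd = ρgQH = 999.8·9.81·0.665·82.46 = 537.9 kW
P_shaft = P_hyd/η = 537.9/0.80 = 672.3 kW

P_shaft ≈ 672 kW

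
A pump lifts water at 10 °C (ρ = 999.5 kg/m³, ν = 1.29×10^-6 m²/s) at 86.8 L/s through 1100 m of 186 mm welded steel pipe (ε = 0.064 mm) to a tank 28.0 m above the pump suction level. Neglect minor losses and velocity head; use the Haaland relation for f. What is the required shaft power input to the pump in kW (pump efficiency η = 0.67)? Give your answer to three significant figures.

V = 4Q/(πD²) = 3.195 m/s; Re = 4.61×10^5; ε/D = 3.44×10^-4; f = 0.01658
h_f = f(L/D)V²/2g = 51.00 m
Total head H = z + h_f = 28.0 + 51.00 = 79.00 m
P_hyd = ρgQH = 999.5·9.81·0.0868·79.00 = 67.24 kW
P_shaft = P_hyd/η = 67.24/0.67 = 100.4 kW

P_shaft ≈ 100 kW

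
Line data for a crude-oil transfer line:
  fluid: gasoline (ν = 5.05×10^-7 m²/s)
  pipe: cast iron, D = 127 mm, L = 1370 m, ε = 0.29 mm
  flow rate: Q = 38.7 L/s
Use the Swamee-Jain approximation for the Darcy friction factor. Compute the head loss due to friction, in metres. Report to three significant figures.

h_f ≈ 126 m

V = 4Q/(πD²) = 4·0.0387/(π·0.127²) = 3.055 m/s
Re = VD/ν = 3.055·0.127/5.05×10^-7 = 7.68×10^5 → turbulent
ε/D = 0.29/127 = 0.00228
Swamee-Jain: f = 0.02457
h_f = f(L/D)V²/(2g) = 0.02457·(1370/0.127)·3.055²/(2·9.81) = 126.1 m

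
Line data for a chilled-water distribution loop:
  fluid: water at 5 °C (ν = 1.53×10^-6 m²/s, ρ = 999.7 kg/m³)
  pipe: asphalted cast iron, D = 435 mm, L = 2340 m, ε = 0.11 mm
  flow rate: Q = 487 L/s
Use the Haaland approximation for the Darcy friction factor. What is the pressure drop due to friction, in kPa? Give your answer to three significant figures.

Δp ≈ 439 kPa

V = 4Q/(πD²) = 4·0.487/(π·0.435²) = 3.277 m/s
Re = VD/ν = 3.277·0.435/1.53×10^-6 = 9.32×10^5 → turbulent
ε/D = 0.11/435 = 2.53×10^-4
Haaland: f = 0.01520
h_f = f(L/D)V²/(2g) = 0.01520·(2340/0.435)·3.277²/(2·9.81) = 44.76 m
Δp = ρg·h_f = 999.7·9.81·44.76 = 438.9 kPa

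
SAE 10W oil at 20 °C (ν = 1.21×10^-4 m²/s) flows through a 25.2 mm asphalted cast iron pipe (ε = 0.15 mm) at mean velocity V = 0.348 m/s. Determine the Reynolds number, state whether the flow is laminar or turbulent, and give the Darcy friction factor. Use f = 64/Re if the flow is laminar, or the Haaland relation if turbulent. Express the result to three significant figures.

Re ≈ 72.5; laminar; f = 64/Re ≈ 0.883

Re = VD/ν = 0.3480·0.0252/1.21×10^-4 = 72.5
Re < 2300 → laminar → f = 64/Re = 0.8831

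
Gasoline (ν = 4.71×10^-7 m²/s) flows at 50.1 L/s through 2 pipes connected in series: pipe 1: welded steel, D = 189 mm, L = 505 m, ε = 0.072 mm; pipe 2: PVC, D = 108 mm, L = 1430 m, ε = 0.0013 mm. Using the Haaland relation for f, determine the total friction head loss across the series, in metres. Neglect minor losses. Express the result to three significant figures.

Pipe 1: V = 1.786 m/s, Re = 7.17×10^5, ε/D = 3.81×10^-4, f = 0.01649, h_1 = f(L/D)V²/2g = 7.160 m
Pipe 2: V = 5.469 m/s, Re = 1.25×10^6, ε/D = 1.20×10^-5, f = 0.01142, h_2 = f(L/D)V²/2g = 230.4 m
Series → Q common, losses add: H = Σh = 237.6 m

H ≈ 238 m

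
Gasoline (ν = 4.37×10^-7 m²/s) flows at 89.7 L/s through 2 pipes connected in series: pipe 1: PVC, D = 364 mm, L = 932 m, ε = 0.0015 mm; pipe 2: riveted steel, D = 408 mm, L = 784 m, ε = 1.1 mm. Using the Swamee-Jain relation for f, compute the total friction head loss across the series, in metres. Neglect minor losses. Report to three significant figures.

H ≈ 2.38 m

Pipe 1: V = 0.8620 m/s, Re = 7.18×10^5, ε/D = 4.12×10^-6, f = 0.01237, h_1 = f(L/D)V²/2g = 1.199 m
Pipe 2: V = 0.6861 m/s, Re = 6.41×10^5, ε/D = 0.00270, f = 0.02572, h_2 = f(L/D)V²/2g = 1.186 m
Series → Q common, losses add: H = Σh = 2.385 m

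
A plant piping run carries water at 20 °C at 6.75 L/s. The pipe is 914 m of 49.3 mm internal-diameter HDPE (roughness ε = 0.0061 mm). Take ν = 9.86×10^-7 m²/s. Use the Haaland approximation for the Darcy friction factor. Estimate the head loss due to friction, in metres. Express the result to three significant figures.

V = 4Q/(πD²) = 4·0.00675/(π·0.0493²) = 3.536 m/s
Re = VD/ν = 3.536·0.0493/9.86×10^-7 = 1.77×10^5 → turbulent
ε/D = 0.0061/49.3 = 1.24×10^-4
Haaland: f = 0.01667
h_f = f(L/D)V²/(2g) = 0.01667·(914/0.0493)·3.536²/(2·9.81) = 197.0 m

h_f ≈ 197 m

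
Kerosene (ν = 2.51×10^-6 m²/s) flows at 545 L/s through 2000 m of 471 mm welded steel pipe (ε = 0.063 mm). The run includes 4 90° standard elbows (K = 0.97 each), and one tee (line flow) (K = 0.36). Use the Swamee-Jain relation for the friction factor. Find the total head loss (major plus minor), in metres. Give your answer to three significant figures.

V = 4Q/(πD²) = 3.128 m/s; V²/2g = 0.4987 m
Re = 5.87×10^5, ε/D = 1.34×10^-4 → f = 0.01461 (Swamee-Jain)
Major: h_f = f(L/D)·V²/2g = 0.01461·4246·0.4987 = 30.94 m
Minor: ΣK = 4.24; h_m = ΣK·V²/2g = 2.114 m
Total H_L = 30.94 + 2.114 = 33.06 m

H_L ≈ 33.1 m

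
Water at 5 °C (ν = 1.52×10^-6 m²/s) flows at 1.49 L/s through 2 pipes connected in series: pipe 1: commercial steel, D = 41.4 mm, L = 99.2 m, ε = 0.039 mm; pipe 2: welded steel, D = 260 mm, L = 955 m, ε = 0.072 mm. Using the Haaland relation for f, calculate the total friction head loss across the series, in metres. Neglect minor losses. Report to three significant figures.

H ≈ 3.82 m

Pipe 1: V = 1.107 m/s, Re = 3.01×10^4, ε/D = 9.42×10^-4, f = 0.02549, h_1 = f(L/D)V²/2g = 3.814 m
Pipe 2: V = 0.02806 m/s, Re = 4800, ε/D = 2.77×10^-4, f = 0.03841, h_2 = f(L/D)V²/2g = 0.005664 m
Series → Q common, losses add: H = Σh = 3.820 m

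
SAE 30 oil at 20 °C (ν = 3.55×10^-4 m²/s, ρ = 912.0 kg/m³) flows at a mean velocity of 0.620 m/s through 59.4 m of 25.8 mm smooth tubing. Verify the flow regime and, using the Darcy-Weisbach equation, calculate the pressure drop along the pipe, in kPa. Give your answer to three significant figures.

Re = VD/ν = 0.620·0.02580/3.55×10^-4 = 45.1 → laminar (Re < 2300)
f = 64/Re = 1.420
h_f = f(L/D)V²/(2g) = 1.420·(59.4/0.02580)·0.620²/(2·9.81) = 64.07 m
Δp = ρg·h_f = 912.0·9.81·64.07 = 573.2 kPa

Δp ≈ 573 kPa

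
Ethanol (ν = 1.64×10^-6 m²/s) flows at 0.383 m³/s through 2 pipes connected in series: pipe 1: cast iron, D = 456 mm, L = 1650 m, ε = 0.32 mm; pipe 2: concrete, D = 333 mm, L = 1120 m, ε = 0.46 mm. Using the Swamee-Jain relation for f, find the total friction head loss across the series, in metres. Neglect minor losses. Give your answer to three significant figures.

Pipe 1: V = 2.345 m/s, Re = 6.52×10^5, ε/D = 7.02×10^-4, f = 0.01875, h_1 = f(L/D)V²/2g = 19.02 m
Pipe 2: V = 4.398 m/s, Re = 8.93×10^5, ε/D = 0.00138, f = 0.02163, h_2 = f(L/D)V²/2g = 71.72 m
Series → Q common, losses add: H = Σh = 90.74 m

H ≈ 90.7 m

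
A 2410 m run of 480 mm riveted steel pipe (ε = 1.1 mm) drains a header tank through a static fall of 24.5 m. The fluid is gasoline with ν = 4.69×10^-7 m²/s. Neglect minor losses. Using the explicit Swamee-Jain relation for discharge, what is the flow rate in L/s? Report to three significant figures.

Q ≈ 359 L/s

Swamee-Jain (Type II): Q = -0.965·√(gD⁵h_f/L)·ln[ε/(3.7D) + √(3.17ν²L/(gD³h_f))]
√(gD⁵h_f/L) = √(9.81·0.480⁵·24.5/2410) = 0.05041
ε/(3.7D) = 6.19×10^-4; √(3.17ν²L/(gD³h_f)) = 7.95×10^-6
Q = -0.965·0.05041·ln(6.273×10^-4) = 0.3587 m³/s
Check: V = 1.98 m/s, Re = 2.03×10^6, f = 0.02442, h_f = 24.6 m ≈ 24.5 m ✓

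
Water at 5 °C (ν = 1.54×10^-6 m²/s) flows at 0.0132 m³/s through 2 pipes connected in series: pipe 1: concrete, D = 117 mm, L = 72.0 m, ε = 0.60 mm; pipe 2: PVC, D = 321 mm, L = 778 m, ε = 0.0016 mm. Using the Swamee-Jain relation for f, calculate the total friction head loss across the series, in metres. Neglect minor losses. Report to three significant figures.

Pipe 1: V = 1.228 m/s, Re = 9.33×10^4, ε/D = 0.00513, f = 0.03185, h_1 = f(L/D)V²/2g = 1.506 m
Pipe 2: V = 0.1631 m/s, Re = 3.40×10^4, ε/D = 4.98×10^-6, f = 0.02271, h_2 = f(L/D)V²/2g = 0.07462 m
Series → Q common, losses add: H = Σh = 1.581 m

H ≈ 1.58 m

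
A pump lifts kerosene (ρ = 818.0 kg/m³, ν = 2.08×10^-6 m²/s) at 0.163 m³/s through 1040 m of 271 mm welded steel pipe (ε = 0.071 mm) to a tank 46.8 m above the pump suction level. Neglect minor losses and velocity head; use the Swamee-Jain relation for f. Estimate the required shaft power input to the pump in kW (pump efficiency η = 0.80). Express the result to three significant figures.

P_shaft ≈ 119 kW

V = 4Q/(πD²) = 2.826 m/s; Re = 3.68×10^5; ε/D = 2.62×10^-4; f = 0.01647
h_f = f(L/D)V²/2g = 25.72 m
Total head H = z + h_f = 46.8 + 25.72 = 72.52 m
P_hyd = ρgQH = 818.0·9.81·0.163·72.52 = 94.86 kW
P_shaft = P_hyd/η = 94.86/0.80 = 118.6 kW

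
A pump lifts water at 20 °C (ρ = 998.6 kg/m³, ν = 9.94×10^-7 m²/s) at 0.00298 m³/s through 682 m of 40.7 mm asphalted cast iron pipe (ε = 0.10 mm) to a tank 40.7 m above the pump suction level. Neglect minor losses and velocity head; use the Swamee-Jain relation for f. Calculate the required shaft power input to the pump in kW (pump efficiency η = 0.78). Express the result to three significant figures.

V = 4Q/(πD²) = 2.291 m/s; Re = 9.38×10^4; ε/D = 0.00246; f = 0.02657
h_f = f(L/D)V²/2g = 119.1 m
Total head H = z + h_f = 40.7 + 119.1 = 159.8 m
P_hyd = ρgQH = 998.6·9.81·0.00298·159.8 = 4.664 kW
P_shaft = P_hyd/η = 4.664/0.78 = 5.979 kW

P_shaft ≈ 5.98 kW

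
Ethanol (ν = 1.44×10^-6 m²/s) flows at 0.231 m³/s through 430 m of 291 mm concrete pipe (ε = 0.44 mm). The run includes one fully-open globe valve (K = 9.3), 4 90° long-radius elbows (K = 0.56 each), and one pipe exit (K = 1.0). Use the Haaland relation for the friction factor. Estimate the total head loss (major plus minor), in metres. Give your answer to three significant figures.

V = 4Q/(πD²) = 3.473 m/s; V²/2g = 0.6149 m
Re = 7.02×10^5, ε/D = 0.00151 → f = 0.02210 (Haaland)
Major: h_f = f(L/D)·V²/2g = 0.02210·1478·0.6149 = 20.08 m
Minor: ΣK = 12.5; h_m = ΣK·V²/2g = 7.710 m
Total H_L = 20.08 + 7.710 = 27.79 m

H_L ≈ 27.8 m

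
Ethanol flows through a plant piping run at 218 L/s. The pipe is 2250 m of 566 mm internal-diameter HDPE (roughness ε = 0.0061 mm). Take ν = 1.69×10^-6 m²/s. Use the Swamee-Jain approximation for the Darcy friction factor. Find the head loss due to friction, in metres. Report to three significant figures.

V = 4Q/(πD²) = 4·0.218/(π·0.566²) = 0.8664 m/s
Re = VD/ν = 0.8664·0.566/1.69×10^-6 = 2.90×10^5 → turbulent
ε/D = 0.0061/566 = 1.08×10^-5
Swamee-Jain: f = 0.01459
h_f = f(L/D)V²/(2g) = 0.01459·(2250/0.566)·0.8664²/(2·9.81) = 2.219 m

h_f ≈ 2.22 m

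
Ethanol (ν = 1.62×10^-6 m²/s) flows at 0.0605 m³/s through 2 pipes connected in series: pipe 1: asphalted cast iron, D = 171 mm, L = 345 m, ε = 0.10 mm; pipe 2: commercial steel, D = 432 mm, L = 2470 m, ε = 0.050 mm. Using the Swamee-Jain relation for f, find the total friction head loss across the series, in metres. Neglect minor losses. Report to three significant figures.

Pipe 1: V = 2.634 m/s, Re = 2.78×10^5, ε/D = 5.85×10^-4, f = 0.01889, h_1 = f(L/D)V²/2g = 13.48 m
Pipe 2: V = 0.4128 m/s, Re = 1.10×10^5, ε/D = 1.16×10^-4, f = 0.01822, h_2 = f(L/D)V²/2g = 0.9048 m
Series → Q common, losses add: H = Σh = 14.39 m

H ≈ 14.4 m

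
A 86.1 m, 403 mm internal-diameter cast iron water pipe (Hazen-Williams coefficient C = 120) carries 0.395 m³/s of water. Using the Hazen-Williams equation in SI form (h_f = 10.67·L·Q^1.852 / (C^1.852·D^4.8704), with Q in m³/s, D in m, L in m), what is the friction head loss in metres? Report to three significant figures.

h_f = 10.67·86.1·0.395^1.852 / (120^1.852·0.403^4.8704) = 1.940 m

h_f ≈ 1.94 m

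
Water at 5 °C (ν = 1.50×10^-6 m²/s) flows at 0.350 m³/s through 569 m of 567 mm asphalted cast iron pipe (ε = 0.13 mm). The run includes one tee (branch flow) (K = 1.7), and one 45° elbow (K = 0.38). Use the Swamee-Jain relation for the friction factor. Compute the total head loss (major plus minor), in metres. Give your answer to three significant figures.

V = 4Q/(πD²) = 1.386 m/s; V²/2g = 0.09793 m
Re = 5.24×10^5, ε/D = 2.29×10^-4 → f = 0.01572 (Swamee-Jain)
Major: h_f = f(L/D)·V²/2g = 0.01572·1004·0.09793 = 1.545 m
Minor: ΣK = 2.08; h_m = ΣK·V²/2g = 0.2037 m
Total H_L = 1.545 + 0.2037 = 1.749 m

H_L ≈ 1.75 m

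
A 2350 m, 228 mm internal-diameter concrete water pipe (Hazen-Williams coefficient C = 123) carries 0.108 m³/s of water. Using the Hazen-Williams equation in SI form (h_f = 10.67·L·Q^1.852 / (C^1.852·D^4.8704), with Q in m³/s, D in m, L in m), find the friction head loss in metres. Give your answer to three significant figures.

h_f ≈ 73.4 m

h_f = 10.67·2350·0.108^1.852 / (123^1.852·0.228^4.8704) = 73.41 m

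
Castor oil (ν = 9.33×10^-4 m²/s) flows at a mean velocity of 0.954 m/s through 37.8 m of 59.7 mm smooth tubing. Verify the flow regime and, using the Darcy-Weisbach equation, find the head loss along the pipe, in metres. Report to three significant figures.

Re = VD/ν = 0.954·0.05970/9.33×10^-4 = 61.0 → laminar (Re < 2300)
f = 64/Re = 1.048
h_f = f(L/D)V²/(2g) = 1.048·(37.8/0.05970)·0.954²/(2·9.81) = 30.79 m

h_f ≈ 30.8 m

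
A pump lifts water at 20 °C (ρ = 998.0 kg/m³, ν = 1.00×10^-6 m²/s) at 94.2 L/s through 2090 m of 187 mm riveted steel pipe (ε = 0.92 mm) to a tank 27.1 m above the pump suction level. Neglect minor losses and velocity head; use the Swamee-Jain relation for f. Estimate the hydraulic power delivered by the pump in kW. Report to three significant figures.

V = 4Q/(πD²) = 3.430 m/s; Re = 6.41×10^5; ε/D = 0.00492; f = 0.03045
h_f = f(L/D)V²/2g = 204.1 m
Total head H = z + h_f = 27.1 + 204.1 = 231.2 m
P_hyd = ρgQH = 998.0·9.81·0.0942·231.2 = 213.2 kW

P_hyd ≈ 213 kW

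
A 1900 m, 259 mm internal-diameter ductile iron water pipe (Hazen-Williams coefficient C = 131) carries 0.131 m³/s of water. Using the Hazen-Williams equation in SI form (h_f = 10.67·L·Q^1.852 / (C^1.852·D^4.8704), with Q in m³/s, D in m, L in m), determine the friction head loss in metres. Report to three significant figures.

h_f = 10.67·1900·0.131^1.852 / (131^1.852·0.259^4.8704) = 40.59 m

h_f ≈ 40.6 m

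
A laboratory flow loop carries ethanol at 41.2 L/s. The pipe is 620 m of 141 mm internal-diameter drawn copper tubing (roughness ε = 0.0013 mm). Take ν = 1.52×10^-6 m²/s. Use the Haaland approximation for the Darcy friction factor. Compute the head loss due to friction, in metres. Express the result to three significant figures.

h_f ≈ 23.4 m

V = 4Q/(πD²) = 4·0.0412/(π·0.141²) = 2.639 m/s
Re = VD/ν = 2.639·0.141/1.52×10^-6 = 2.45×10^5 → turbulent
ε/D = 0.0013/141 = 9.22×10^-6
Haaland: f = 0.01497
h_f = f(L/D)V²/(2g) = 0.01497·(620/0.141)·2.639²/(2·9.81) = 23.36 m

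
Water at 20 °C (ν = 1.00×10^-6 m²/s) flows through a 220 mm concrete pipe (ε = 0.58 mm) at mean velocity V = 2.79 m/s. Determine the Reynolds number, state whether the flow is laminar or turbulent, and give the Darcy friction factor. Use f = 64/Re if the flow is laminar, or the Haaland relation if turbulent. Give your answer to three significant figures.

Re ≈ 6.14×10^5; turbulent; f ≈ 0.0255

Re = VD/ν = 2.790·0.220/1.00×10^-6 = 6.14×10^5
Re > 4000 → turbulent; ε/D = 0.00264
Haaland: f = 0.02551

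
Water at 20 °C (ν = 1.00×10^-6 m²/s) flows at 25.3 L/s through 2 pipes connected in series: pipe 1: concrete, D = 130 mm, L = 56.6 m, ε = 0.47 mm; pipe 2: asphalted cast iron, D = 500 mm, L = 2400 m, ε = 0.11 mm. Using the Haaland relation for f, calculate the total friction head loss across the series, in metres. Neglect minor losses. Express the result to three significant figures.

Pipe 1: V = 1.906 m/s, Re = 2.48×10^5, ε/D = 0.00362, f = 0.02808, h_1 = f(L/D)V²/2g = 2.264 m
Pipe 2: V = 0.1289 m/s, Re = 6.44×10^4, ε/D = 2.20×10^-4, f = 0.02035, h_2 = f(L/D)V²/2g = 0.08265 m
Series → Q common, losses add: H = Σh = 2.346 m

H ≈ 2.35 m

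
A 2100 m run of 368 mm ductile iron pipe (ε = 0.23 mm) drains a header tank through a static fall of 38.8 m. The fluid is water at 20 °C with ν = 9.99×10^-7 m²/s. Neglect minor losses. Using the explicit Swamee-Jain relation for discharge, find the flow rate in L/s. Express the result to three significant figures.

Swamee-Jain (Type II): Q = -0.965·√(gD⁵h_f/L)·ln[ε/(3.7D) + √(3.17ν²L/(gD³h_f))]
√(gD⁵h_f/L) = √(9.81·0.368⁵·38.8/2100) = 0.03498
ε/(3.7D) = 1.69×10^-4; √(3.17ν²L/(gD³h_f)) = 1.87×10^-5
Q = -0.965·0.03498·ln(1.876×10^-4) = 0.2896 m³/s
Check: V = 2.72 m/s, Re = 1.00×10^6, f = 0.01809, h_f = 39.0 m ≈ 38.8 m ✓

Q ≈ 290 L/s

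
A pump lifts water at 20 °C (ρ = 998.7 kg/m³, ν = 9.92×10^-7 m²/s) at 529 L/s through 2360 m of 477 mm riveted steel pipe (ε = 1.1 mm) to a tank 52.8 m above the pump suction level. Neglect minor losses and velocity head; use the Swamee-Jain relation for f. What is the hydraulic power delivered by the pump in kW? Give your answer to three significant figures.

P_hyd ≈ 554 kW

V = 4Q/(πD²) = 2.960 m/s; Re = 1.42×10^6; ε/D = 0.00231; f = 0.02451
h_f = f(L/D)V²/2g = 54.16 m
Total head H = z + h_f = 52.8 + 54.16 = 107.0 m
P_hyd = ρgQH = 998.7·9.81·0.529·107.0 = 554.3 kW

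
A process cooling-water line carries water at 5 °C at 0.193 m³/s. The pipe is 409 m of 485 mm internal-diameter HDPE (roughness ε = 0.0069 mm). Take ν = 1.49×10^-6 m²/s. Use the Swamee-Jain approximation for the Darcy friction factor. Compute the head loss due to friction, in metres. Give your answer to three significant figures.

V = 4Q/(πD²) = 4·0.193/(π·0.485²) = 1.045 m/s
Re = VD/ν = 1.045·0.485/1.49×10^-6 = 3.40×10^5 → turbulent
ε/D = 0.0069/485 = 1.42×10^-5
Swamee-Jain: f = 0.01422
h_f = f(L/D)V²/(2g) = 0.01422·(409/0.485)·1.045²/(2·9.81) = 0.6671 m

h_f ≈ 0.667 m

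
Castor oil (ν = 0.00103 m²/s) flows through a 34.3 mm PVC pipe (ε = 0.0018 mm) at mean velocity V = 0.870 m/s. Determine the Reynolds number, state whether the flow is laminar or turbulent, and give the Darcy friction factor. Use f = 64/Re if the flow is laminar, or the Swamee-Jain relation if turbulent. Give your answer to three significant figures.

Re ≈ 29.0; laminar; f = 64/Re ≈ 2.21

Re = VD/ν = 0.8700·0.0343/0.00103 = 29.0
Re < 2300 → laminar → f = 64/Re = 2.209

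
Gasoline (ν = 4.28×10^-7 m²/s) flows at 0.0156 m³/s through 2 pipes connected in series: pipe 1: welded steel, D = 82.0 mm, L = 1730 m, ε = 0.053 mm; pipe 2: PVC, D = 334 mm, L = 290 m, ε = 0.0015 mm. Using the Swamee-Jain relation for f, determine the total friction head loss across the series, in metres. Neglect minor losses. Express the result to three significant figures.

Pipe 1: V = 2.954 m/s, Re = 5.66×10^5, ε/D = 6.46×10^-4, f = 0.01854, h_1 = f(L/D)V²/2g = 174.0 m
Pipe 2: V = 0.1780 m/s, Re = 1.39×10^5, ε/D = 4.49×10^-6, f = 0.01673, h_2 = f(L/D)V²/2g = 0.02347 m
Series → Q common, losses add: H = Σh = 174.0 m

H ≈ 174 m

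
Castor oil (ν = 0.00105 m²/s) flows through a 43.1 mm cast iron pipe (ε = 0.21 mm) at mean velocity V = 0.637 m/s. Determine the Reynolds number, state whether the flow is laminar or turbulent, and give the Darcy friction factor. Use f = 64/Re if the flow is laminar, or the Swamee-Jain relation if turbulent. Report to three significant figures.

Re ≈ 26.1; laminar; f = 64/Re ≈ 2.45

Re = VD/ν = 0.6370·0.0431/0.00105 = 26.1
Re < 2300 → laminar → f = 64/Re = 2.448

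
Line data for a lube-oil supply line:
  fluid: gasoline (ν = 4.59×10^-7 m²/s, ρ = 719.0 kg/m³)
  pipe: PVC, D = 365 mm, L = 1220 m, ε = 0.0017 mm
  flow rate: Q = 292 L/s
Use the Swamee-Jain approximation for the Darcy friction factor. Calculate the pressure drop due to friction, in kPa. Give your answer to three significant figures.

Δp ≈ 97.2 kPa

V = 4Q/(πD²) = 4·0.292/(π·0.365²) = 2.791 m/s
Re = VD/ν = 2.791·0.365/4.59×10^-7 = 2.22×10^6 → turbulent
ε/D = 0.0017/365 = 4.66×10^-6
Swamee-Jain: f = 0.01039
h_f = f(L/D)V²/(2g) = 0.01039·(1220/0.365)·2.791²/(2·9.81) = 13.78 m
Δp = ρg·h_f = 719.0·9.81·13.78 = 97.19 kPa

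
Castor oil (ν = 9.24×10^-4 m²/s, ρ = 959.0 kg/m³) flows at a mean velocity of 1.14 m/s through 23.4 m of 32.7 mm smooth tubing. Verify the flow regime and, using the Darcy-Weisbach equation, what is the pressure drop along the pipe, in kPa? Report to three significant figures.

Δp ≈ 707 kPa

Re = VD/ν = 1.14·0.03270/9.24×10^-4 = 40.3 → laminar (Re < 2300)
f = 64/Re = 1.586
h_f = f(L/D)V²/(2g) = 1.586·(23.4/0.03270)·1.14²/(2·9.81) = 75.19 m
Δp = ρg·h_f = 959.0·9.81·75.19 = 707.4 kPa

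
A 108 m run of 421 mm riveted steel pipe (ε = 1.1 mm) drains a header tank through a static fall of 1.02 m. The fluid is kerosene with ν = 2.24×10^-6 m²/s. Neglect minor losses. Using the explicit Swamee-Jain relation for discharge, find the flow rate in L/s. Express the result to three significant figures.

Q ≈ 243 L/s

Swamee-Jain (Type II): Q = -0.965·√(gD⁵h_f/L)·ln[ε/(3.7D) + √(3.17ν²L/(gD³h_f))]
√(gD⁵h_f/L) = √(9.81·0.421⁵·1.02/108) = 0.03500
ε/(3.7D) = 7.06×10^-4; √(3.17ν²L/(gD³h_f)) = 4.80×10^-5
Q = -0.965·0.03500·ln(7.541×10^-4) = 0.2429 m³/s
Check: V = 1.74 m/s, Re = 3.28×10^5, f = 0.02578, h_f = 1.03 m ≈ 1.02 m ✓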